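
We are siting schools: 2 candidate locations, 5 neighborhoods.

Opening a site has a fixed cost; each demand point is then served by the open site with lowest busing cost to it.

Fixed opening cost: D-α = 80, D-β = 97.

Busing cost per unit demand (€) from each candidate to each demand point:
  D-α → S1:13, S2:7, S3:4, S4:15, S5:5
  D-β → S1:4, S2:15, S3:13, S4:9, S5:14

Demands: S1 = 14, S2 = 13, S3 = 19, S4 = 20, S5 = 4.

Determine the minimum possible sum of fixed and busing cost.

Open {D-α, D-β}: assign each demand point to its cheapest open site.
  S1→D-β 14×4=56, S2→D-α 13×7=91, S3→D-α 19×4=76, S4→D-β 20×9=180, S5→D-α 4×5=20
  busing cost 423, fixed 177 → total 600.
Compare {D-α}: busing cost 669 + fixed 80 = 749.
Compare {D-β}: busing cost 734 + fixed 97 = 831.

600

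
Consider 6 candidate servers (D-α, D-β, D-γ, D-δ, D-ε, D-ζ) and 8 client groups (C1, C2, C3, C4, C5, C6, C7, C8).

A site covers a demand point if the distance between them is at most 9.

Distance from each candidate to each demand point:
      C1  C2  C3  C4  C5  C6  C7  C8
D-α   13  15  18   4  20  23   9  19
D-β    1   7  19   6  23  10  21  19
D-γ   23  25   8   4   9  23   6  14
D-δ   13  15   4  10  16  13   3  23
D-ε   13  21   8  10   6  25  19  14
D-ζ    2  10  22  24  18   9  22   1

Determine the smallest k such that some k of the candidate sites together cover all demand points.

3

Coverage sets (demand points within 9 of each site):
  D-α: {C4, C7}
  D-β: {C1, C2, C4}
  D-γ: {C3, C4, C5, C7}
  D-δ: {C3, C7}
  D-ε: {C3, C5}
  D-ζ: {C1, C6, C8}
No 2 sites suffice: every size-2 union leaves at least one demand point uncovered.
But {D-β, D-γ, D-ζ} covers everything, so the minimum is 3.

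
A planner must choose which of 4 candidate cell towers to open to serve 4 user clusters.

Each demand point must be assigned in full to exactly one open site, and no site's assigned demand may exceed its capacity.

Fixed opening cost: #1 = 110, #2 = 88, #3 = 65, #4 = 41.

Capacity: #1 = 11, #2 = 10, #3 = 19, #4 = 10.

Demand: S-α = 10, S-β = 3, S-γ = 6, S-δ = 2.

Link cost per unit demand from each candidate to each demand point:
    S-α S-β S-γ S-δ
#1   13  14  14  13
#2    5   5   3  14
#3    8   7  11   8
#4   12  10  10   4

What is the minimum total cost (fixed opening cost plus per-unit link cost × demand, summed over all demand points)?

275

Open {#3, #4}; cheapest assignment that respects the capacities:
  #3 (cap 19, load 13): S-α, S-β — cost 10×8 + 3×7 = 101
  #4 (cap 10, load 8): S-γ, S-δ — cost 6×10 + 2×4 = 68
  Shipping 169, fixed 106 → total 275.
  Any other capacity-feasible assignment to {#3, #4} ships for at least 169.
Compare {#2, #3}: its best feasible assignment gives total 282.
Compare {#2, #3, #4}: its best feasible assignment gives total 315.
Every other set of open sites that can feasibly serve all demand totals ≥ 282 even under its best assignment. Minimum: 275.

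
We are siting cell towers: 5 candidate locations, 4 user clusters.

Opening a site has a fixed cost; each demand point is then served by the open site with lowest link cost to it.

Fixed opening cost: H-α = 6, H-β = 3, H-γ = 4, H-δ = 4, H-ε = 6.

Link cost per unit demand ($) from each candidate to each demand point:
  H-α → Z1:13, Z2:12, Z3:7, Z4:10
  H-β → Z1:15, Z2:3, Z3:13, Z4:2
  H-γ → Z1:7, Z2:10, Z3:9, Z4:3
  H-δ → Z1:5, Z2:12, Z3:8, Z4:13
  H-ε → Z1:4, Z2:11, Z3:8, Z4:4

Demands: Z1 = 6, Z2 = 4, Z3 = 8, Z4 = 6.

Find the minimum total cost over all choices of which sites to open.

Open {H-α, H-β, H-ε}: assign each demand point to its cheapest open site.
  Z1→H-ε 6×4=24, Z2→H-β 4×3=12, Z3→H-α 8×7=56, Z4→H-β 6×2=12
  link cost 104, fixed 15 → total 119.
Compare {H-β, H-ε}: link cost 112 + fixed 9 = 121.
Compare {H-α, H-β, H-δ}: link cost 110 + fixed 13 = 123.
Compare {H-α, H-β, H-γ, H-ε}: link cost 104 + fixed 19 = 123.
All other subsets cost ≥ 121. Minimum total cost: 119.

119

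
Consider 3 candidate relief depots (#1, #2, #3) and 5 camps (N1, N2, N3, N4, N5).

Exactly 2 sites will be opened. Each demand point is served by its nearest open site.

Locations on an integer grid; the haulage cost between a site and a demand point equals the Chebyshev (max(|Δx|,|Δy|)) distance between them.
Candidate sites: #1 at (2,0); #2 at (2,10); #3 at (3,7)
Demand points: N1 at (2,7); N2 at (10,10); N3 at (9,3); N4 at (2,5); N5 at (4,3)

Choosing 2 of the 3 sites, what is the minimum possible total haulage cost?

19

Open {#1, #3}.
  N1→#3 1, N2→#3 7, N3→#3 6, N4→#3 2, N5→#1 3  ⇒ total 19.
Compare {#2, #3}: total 20.
Compare {#1, #2}: total 26.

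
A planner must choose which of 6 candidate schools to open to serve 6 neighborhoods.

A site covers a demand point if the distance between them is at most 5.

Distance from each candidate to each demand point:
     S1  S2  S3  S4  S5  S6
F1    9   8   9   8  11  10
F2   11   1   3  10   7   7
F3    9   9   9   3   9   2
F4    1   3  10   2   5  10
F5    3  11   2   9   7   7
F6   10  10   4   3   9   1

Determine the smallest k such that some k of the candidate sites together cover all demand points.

2

Coverage sets (demand points within 5 of each site):
  F1: {}
  F2: {S2, S3}
  F3: {S4, S6}
  F4: {S1, S2, S4, S5}
  F5: {S1, S3}
  F6: {S3, S4, S6}
No single site covers all 6 demand points.
But {F4, F6} covers everything, so the minimum is 2.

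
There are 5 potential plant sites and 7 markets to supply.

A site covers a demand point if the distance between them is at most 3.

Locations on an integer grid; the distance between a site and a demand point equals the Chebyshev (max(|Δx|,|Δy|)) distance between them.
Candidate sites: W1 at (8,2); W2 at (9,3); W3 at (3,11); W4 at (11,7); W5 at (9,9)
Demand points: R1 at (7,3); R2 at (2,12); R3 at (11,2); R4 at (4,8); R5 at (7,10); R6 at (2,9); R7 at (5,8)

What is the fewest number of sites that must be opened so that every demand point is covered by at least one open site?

3

Coverage sets (demand points within 3 of each site):
  W1: {R1, R3}
  W2: {R1, R3}
  W3: {R2, R4, R6, R7}
  W4: {}
  W5: {R5}
No 2 sites suffice: every size-2 union leaves at least one demand point uncovered.
But {W1, W3, W5} covers everything, so the minimum is 3.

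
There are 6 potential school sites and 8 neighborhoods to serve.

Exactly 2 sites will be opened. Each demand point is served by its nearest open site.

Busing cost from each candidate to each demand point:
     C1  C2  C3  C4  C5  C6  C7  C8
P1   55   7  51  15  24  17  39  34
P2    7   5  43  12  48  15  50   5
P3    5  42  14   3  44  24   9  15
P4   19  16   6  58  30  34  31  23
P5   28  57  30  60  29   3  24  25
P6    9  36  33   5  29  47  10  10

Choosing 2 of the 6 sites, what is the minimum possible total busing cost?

94

Open {P1, P3}.
  C1→P3 5, C2→P1 7, C3→P3 14, C4→P3 3, C5→P1 24, C6→P1 17, C7→P3 9, C8→P3 15  ⇒ total 94.
Compare {P2, P3}: total 100.
Compare {P3, P4}: total 108.
No size-2 selection does better; minimum is 94.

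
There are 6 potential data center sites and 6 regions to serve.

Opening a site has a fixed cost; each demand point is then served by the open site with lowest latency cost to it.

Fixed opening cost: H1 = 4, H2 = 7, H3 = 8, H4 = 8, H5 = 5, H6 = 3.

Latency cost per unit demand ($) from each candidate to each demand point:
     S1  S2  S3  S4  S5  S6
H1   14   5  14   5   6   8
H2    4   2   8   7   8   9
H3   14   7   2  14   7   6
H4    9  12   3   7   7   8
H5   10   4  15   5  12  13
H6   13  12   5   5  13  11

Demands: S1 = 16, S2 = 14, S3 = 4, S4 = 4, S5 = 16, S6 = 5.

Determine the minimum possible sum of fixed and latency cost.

265

Open {H1, H2, H3}: assign each demand point to its cheapest open site.
  S1→H2 16×4=64, S2→H2 14×2=28, S3→H3 4×2=8, S4→H1 4×5=20, S5→H1 16×6=96, S6→H3 5×6=30
  latency cost 246, fixed 19 → total 265.
Compare {H1, H2, H3, H6}: latency cost 246 + fixed 22 = 268.
Compare {H1, H2, H3, H5}: latency cost 246 + fixed 24 = 270.
Compare {H1, H2, H3, H4}: latency cost 246 + fixed 27 = 273.
All other subsets cost ≥ 268. Minimum total cost: 265.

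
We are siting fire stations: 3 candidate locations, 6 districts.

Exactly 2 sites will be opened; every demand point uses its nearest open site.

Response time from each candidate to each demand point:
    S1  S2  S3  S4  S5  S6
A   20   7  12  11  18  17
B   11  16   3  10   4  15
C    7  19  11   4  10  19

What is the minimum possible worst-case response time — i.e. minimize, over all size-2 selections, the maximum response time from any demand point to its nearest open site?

Open {A, B}.
  Farthest demand point is S6 at response time 15 (to B); all others are ≤ 15.
With {B, C} the worst case is 16.
With {A, C} the worst case is 17.
No size-2 selection achieves below 15.

15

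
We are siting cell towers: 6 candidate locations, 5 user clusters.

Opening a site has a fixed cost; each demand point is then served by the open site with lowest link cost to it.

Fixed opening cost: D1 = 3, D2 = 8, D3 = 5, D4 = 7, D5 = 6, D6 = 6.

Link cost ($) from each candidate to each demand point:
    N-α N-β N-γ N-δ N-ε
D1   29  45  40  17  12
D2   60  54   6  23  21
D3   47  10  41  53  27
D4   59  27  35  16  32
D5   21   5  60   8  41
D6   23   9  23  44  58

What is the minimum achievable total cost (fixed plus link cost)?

69

Open {D1, D2, D5}: assign each demand point to its cheapest open site.
  N-α→D5 21, N-β→D5 5, N-γ→D2 6, N-δ→D5 8, N-ε→D1 12
  link cost 52, fixed 17 → total 69.
Compare {D1, D2, D3, D5}: link cost 52 + fixed 22 = 74.
Compare {D2, D5}: link cost 61 + fixed 14 = 75.
Compare {D1, D2, D5, D6}: link cost 52 + fixed 23 = 75.
All other subsets cost ≥ 74. Minimum total cost: 69.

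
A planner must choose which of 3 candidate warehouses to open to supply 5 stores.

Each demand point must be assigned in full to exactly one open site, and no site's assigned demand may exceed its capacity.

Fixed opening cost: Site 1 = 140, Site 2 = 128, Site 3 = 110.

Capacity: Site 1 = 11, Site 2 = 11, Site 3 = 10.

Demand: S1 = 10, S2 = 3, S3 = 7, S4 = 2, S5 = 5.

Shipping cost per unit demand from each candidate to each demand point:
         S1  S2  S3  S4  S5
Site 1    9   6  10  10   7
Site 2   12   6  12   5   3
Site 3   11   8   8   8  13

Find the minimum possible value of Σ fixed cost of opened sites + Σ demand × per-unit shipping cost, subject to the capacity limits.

567

Open {Site 1, Site 2, Site 3}; cheapest assignment that respects the capacities:
  Site 1 (cap 11, load 10): S1 — cost 10×9 = 90
  Site 2 (cap 11, load 10): S2, S4, S5 — cost 3×6 + 2×5 + 5×3 = 43
  Site 3 (cap 10, load 7): S3 — cost 7×8 = 56
  Shipping 189, fixed 378 → total 567.
  Any other capacity-feasible assignment to {Site 1, Site 2, Site 3} ships for at least 189.
Total demand is 27 and no other set of sites has combined capacity ≥ 27, so {Site 1, Site 2, Site 3} is the only feasible choice of open sites. Minimum: 567.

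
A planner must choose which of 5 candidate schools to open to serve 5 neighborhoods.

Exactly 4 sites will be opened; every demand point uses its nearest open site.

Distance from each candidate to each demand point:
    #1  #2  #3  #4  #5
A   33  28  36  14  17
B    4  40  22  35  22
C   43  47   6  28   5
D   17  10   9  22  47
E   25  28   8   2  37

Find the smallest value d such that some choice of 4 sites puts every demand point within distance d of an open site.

Open {B, C, D, E}.
  Farthest demand point is #2 at distance 10 (to D); all others are ≤ 10.
With {A, B, C, D} the worst case is 14.
With {A, B, D, E} the worst case is 17.
No size-4 selection achieves below 10.

10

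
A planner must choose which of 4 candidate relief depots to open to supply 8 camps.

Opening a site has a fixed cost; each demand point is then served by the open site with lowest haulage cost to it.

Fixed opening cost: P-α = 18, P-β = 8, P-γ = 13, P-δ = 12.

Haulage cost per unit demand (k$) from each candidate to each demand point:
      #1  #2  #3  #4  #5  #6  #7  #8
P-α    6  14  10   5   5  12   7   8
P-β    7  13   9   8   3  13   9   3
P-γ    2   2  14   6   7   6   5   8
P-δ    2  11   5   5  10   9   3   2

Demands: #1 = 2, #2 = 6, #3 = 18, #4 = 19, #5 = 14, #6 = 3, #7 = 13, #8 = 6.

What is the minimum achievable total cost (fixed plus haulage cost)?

345

Open {P-β, P-γ, P-δ}: assign each demand point to its cheapest open site.
  #1→P-γ 2×2=4, #2→P-γ 6×2=12, #3→P-δ 18×5=90, #4→P-δ 19×5=95, #5→P-β 14×3=42, #6→P-γ 3×6=18, #7→P-δ 13×3=39, #8→P-δ 6×2=12
  haulage cost 312, fixed 33 → total 345.
Compare {P-α, P-β, P-γ, P-δ}: haulage cost 312 + fixed 51 = 363.
Compare {P-α, P-γ, P-δ}: haulage cost 340 + fixed 43 = 383.
Compare {P-γ, P-δ}: haulage cost 368 + fixed 25 = 393.
All other subsets cost ≥ 363. Minimum total cost: 345.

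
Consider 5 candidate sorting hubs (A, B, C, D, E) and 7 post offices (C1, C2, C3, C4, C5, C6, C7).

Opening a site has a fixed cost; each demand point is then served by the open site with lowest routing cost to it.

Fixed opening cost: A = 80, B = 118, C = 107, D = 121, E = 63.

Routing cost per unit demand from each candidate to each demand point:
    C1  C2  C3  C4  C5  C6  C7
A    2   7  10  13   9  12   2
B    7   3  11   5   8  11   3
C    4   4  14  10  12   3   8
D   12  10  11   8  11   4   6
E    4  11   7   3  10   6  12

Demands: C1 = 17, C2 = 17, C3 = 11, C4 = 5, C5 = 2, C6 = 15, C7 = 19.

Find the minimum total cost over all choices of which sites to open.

Open {A, E}: assign each demand point to its cheapest open site.
  C1→A 17×2=34, C2→A 17×7=119, C3→E 11×7=77, C4→E 5×3=15, C5→A 2×9=18, C6→E 15×6=90, C7→A 19×2=38
  routing cost 391, fixed 143 → total 534.
Compare {A, C, E}: routing cost 295 + fixed 250 = 545.
Compare {A, C}: routing cost 363 + fixed 187 = 550.
Compare {B, E}: routing cost 374 + fixed 181 = 555.
All other subsets cost ≥ 545. Minimum total cost: 534.

534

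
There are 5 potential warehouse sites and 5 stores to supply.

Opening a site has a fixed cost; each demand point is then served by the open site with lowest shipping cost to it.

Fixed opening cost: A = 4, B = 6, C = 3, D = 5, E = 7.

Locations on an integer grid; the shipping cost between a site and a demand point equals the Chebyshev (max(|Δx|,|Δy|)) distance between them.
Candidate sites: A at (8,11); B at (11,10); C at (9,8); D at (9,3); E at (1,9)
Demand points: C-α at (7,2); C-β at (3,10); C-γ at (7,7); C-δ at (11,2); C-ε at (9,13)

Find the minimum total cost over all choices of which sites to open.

Open {A, D}: assign each demand point to its cheapest open site.
  C-α→D 2, C-β→A 5, C-γ→A 4, C-δ→D 2, C-ε→A 2
  shipping cost 15, fixed 9 → total 24.
Compare {C, D}: shipping cost 17 + fixed 8 = 25.
Compare {A, C, D}: shipping cost 13 + fixed 12 = 25.
Compare {C}: shipping cost 25 + fixed 3 = 28.
All other subsets cost ≥ 25. Minimum total cost: 24.

24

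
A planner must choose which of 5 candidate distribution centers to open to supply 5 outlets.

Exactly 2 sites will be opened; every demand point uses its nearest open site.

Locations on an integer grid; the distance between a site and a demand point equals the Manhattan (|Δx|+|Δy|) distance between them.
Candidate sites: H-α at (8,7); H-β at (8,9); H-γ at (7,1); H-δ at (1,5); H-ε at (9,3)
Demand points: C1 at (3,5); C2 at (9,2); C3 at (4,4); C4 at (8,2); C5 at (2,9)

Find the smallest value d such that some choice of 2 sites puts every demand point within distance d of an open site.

5

Open {H-γ, H-δ}.
  Farthest demand point is C5 at distance 5 (to H-δ); all others are ≤ 5.
With {H-δ, H-ε} the worst case is 5.
With {H-α, H-δ} the worst case is 6.
No size-2 selection achieves below 5.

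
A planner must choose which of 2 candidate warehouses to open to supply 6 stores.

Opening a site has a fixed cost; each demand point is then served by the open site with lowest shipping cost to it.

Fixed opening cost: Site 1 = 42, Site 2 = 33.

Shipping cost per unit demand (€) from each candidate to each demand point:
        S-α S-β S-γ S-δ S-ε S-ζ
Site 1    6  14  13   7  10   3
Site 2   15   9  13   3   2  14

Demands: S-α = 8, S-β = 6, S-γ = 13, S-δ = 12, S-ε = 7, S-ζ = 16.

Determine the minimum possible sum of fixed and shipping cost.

Open {Site 1, Site 2}: assign each demand point to its cheapest open site.
  S-α→Site 1 8×6=48, S-β→Site 2 6×9=54, S-γ→Site 1 13×13=169, S-δ→Site 2 12×3=36, S-ε→Site 2 7×2=14, S-ζ→Site 1 16×3=48
  shipping cost 369, fixed 75 → total 444.
Compare {Site 1}: shipping cost 503 + fixed 42 = 545.
Compare {Site 2}: shipping cost 617 + fixed 33 = 650.

444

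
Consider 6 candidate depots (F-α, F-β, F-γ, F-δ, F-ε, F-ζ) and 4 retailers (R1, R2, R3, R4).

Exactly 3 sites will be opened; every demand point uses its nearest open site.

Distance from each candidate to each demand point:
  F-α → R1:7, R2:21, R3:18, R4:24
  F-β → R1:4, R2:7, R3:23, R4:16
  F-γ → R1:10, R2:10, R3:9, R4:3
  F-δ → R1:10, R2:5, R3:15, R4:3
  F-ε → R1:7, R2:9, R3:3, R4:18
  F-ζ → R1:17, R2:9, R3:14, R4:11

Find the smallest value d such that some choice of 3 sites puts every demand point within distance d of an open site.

Open {F-β, F-δ, F-ε}.
  Farthest demand point is R2 at distance 5 (to F-δ); all others are ≤ 5.
With {F-α, F-δ, F-ε} the worst case is 7.
With {F-β, F-γ, F-ε} the worst case is 7.
No size-3 selection achieves below 5.

5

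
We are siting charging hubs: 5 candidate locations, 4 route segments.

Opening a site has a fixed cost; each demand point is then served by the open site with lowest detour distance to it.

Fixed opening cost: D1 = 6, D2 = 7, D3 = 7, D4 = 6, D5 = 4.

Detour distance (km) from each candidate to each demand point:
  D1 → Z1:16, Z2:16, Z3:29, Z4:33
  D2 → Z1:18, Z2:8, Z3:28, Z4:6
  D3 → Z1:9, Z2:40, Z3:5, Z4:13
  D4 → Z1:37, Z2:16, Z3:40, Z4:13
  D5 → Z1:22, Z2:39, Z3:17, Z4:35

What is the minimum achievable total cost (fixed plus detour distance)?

Open {D2, D3}: assign each demand point to its cheapest open site.
  Z1→D3 9, Z2→D2 8, Z3→D3 5, Z4→D2 6
  detour distance 28, fixed 14 → total 42.
Compare {D2, D3, D5}: detour distance 28 + fixed 18 = 46.
Compare {D1, D2, D3}: detour distance 28 + fixed 20 = 48.
Compare {D2, D3, D4}: detour distance 28 + fixed 20 = 48.
All other subsets cost ≥ 46. Minimum total cost: 42.

42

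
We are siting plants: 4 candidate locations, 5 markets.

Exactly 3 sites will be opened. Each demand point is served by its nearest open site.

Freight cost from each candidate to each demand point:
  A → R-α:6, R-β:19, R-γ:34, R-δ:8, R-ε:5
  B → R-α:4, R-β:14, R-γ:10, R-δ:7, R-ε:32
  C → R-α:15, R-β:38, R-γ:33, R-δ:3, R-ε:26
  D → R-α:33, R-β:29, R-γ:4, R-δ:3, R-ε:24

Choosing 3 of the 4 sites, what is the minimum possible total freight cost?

Open {A, B, D}.
  R-α→B 4, R-β→B 14, R-γ→D 4, R-δ→D 3, R-ε→A 5  ⇒ total 30.
Compare {A, B, C}: total 36.
Compare {A, C, D}: total 37.
No size-3 selection does better; minimum is 30.

30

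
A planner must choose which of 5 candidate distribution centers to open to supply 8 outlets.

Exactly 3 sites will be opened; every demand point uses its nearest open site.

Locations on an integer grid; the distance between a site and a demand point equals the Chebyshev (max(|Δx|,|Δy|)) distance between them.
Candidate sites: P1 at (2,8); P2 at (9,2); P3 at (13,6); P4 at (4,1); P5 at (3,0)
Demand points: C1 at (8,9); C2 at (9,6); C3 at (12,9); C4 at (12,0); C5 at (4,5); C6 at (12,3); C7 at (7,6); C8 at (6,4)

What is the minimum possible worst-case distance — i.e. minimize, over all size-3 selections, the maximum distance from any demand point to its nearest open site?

Open {P1, P2, P3}.
  Farthest demand point is C1 at distance 5 (to P3); all others are ≤ 5.
With {P2, P3, P4} the worst case is 5.
With {P2, P3, P5} the worst case is 5.
No size-3 selection achieves below 5.

5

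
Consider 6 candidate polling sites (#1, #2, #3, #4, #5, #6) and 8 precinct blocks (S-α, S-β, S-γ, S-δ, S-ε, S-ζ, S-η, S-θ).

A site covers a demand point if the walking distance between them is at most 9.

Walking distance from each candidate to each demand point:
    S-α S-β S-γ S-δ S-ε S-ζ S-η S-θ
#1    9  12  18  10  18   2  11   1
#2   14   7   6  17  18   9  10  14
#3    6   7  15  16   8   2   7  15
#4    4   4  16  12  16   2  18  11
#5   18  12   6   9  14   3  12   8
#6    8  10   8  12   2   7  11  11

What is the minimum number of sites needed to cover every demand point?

Coverage sets (demand points within 9 of each site):
  #1: {S-α, S-ζ, S-θ}
  #2: {S-β, S-γ, S-ζ}
  #3: {S-α, S-β, S-ε, S-ζ, S-η}
  #4: {S-α, S-β, S-ζ}
  #5: {S-γ, S-δ, S-ζ, S-θ}
  #6: {S-α, S-γ, S-ε, S-ζ}
No single site covers all 8 demand points.
But {#3, #5} covers everything, so the minimum is 2.

2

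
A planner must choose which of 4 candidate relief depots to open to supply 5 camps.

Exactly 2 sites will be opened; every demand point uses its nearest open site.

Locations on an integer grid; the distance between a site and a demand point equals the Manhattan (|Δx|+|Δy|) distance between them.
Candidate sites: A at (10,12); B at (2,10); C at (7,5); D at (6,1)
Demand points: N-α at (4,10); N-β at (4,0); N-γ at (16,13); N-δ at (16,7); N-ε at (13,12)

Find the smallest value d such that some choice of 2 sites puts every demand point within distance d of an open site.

11

Open {A, C}.
  Farthest demand point is N-δ at distance 11 (to A); all others are ≤ 11.
With {A, D} the worst case is 11.
With {A, B} the worst case is 12.
No size-2 selection achieves below 11.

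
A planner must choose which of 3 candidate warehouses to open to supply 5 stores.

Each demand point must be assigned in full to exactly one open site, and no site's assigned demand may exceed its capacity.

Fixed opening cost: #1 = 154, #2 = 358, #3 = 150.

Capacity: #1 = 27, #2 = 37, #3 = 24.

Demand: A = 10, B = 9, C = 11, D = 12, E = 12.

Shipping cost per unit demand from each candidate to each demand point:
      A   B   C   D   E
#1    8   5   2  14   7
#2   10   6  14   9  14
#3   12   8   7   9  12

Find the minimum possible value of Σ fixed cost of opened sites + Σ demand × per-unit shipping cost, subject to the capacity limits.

880

Open {#1, #2}; cheapest assignment that respects the capacities:
  #1 (cap 27, load 23): C, E — cost 11×2 + 12×7 = 106
  #2 (cap 37, load 31): A, B, D — cost 10×10 + 9×6 + 12×9 = 262
  Shipping 368, fixed 512 → total 880.
  Any other capacity-feasible assignment to {#1, #2} ships for at least 368.
Compare {#2, #3}: its best feasible assignment gives total 991.
Compare {#1, #2, #3}: its best feasible assignment gives total 1030.
Every other set of open sites that can feasibly serve all demand totals ≥ 991 even under its best assignment. Minimum: 880.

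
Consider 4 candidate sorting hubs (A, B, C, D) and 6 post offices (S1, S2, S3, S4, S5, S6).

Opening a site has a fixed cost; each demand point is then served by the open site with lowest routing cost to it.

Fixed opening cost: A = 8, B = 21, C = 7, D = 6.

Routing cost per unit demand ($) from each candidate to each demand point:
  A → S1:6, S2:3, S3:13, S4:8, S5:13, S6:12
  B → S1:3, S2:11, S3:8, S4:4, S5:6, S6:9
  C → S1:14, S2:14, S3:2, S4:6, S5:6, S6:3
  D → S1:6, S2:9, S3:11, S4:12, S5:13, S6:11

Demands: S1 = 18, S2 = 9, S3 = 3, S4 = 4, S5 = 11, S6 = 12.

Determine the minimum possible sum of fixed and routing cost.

Open {A, B, C}: assign each demand point to its cheapest open site.
  S1→B 18×3=54, S2→A 9×3=27, S3→C 3×2=6, S4→B 4×4=16, S5→B 11×6=66, S6→C 12×3=36
  routing cost 205, fixed 36 → total 241.
Compare {A, B, C, D}: routing cost 205 + fixed 42 = 247.
Compare {A, C}: routing cost 267 + fixed 15 = 282.
Compare {A, C, D}: routing cost 267 + fixed 21 = 288.
All other subsets cost ≥ 247. Minimum total cost: 241.

241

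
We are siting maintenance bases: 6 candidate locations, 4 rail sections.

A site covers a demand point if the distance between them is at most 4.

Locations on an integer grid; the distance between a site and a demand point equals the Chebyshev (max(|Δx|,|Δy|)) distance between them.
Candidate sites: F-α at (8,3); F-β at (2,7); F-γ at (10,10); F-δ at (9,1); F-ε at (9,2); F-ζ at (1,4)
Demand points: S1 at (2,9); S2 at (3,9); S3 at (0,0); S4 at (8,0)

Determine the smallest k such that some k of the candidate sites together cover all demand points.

3

Coverage sets (demand points within 4 of each site):
  F-α: {S4}
  F-β: {S1, S2}
  F-γ: {}
  F-δ: {S4}
  F-ε: {S4}
  F-ζ: {S3}
No 2 sites suffice: every size-2 union leaves at least one demand point uncovered.
But {F-α, F-β, F-ζ} covers everything, so the minimum is 3.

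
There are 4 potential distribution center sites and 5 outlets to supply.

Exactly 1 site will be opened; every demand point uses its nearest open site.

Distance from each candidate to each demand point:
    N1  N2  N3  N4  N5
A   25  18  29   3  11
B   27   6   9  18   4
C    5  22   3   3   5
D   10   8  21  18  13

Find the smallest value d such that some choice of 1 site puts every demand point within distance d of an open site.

Open {D}.
  Farthest demand point is N3 at distance 21 (to D); all others are ≤ 21.
With {C} the worst case is 22.
With {B} the worst case is 27.
No size-1 selection achieves below 21.

21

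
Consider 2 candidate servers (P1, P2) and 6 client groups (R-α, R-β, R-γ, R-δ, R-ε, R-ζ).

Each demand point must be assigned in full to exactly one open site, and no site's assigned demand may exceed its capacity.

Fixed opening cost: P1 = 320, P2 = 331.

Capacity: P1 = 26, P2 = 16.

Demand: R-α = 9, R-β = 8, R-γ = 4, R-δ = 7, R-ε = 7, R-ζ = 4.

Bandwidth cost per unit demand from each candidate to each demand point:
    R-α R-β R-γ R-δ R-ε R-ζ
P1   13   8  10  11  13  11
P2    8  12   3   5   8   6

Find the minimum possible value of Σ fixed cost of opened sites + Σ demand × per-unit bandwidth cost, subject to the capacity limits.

Open {P1, P2}; cheapest assignment that respects the capacities:
  P1 (cap 26, load 24): R-α, R-β, R-ε — cost 9×13 + 8×8 + 7×13 = 272
  P2 (cap 16, load 15): R-γ, R-δ, R-ζ — cost 4×3 + 7×5 + 4×6 = 71
  Shipping 343, fixed 651 → total 994.
  Any other capacity-feasible assignment to {P1, P2} ships for at least 343.
Total demand is 39 and no other set of sites has combined capacity ≥ 39, so {P1, P2} is the only feasible choice of open sites. Minimum: 994.

994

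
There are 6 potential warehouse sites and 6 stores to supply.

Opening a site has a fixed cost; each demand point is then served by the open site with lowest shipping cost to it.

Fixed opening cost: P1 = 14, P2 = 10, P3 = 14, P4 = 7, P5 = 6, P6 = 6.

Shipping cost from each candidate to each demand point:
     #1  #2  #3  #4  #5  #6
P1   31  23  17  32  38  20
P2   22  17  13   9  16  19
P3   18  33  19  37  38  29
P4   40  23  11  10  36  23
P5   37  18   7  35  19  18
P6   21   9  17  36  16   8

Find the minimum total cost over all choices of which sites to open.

Open {P4, P6}: assign each demand point to its cheapest open site.
  #1→P6 21, #2→P6 9, #3→P4 11, #4→P4 10, #5→P6 16, #6→P6 8
  shipping cost 75, fixed 13 → total 88.
Compare {P4, P5, P6}: shipping cost 71 + fixed 19 = 90.
Compare {P2, P6}: shipping cost 76 + fixed 16 = 92.
Compare {P2, P5, P6}: shipping cost 70 + fixed 22 = 92.
All other subsets cost ≥ 90. Minimum total cost: 88.

88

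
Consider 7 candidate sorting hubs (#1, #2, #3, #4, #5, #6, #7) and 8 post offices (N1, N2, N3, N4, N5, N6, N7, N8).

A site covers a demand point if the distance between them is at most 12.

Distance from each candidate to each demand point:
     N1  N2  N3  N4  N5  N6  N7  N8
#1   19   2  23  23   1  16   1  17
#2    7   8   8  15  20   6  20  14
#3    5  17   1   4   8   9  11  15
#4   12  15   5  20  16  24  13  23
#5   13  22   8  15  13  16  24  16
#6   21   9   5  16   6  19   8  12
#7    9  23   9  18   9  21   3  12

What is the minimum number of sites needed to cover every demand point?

Coverage sets (demand points within 12 of each site):
  #1: {N2, N5, N7}
  #2: {N1, N2, N3, N6}
  #3: {N1, N3, N4, N5, N6, N7}
  #4: {N1, N3}
  #5: {N3}
  #6: {N2, N3, N5, N7, N8}
  #7: {N1, N3, N5, N7, N8}
No single site covers all 8 demand points.
But {#3, #6} covers everything, so the minimum is 2.

2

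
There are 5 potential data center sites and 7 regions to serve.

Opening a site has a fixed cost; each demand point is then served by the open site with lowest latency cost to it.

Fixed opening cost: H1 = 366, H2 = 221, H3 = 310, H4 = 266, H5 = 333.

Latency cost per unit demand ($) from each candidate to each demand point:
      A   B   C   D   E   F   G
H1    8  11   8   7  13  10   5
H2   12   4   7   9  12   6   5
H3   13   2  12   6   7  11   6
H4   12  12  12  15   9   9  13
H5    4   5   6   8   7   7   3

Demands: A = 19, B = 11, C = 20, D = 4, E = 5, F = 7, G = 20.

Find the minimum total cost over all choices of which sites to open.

Open {H5}: assign each demand point to its cheapest open site.
  A→H5 19×4=76, B→H5 11×5=55, C→H5 20×6=120, D→H5 4×8=32, E→H5 5×7=35, F→H5 7×7=49, G→H5 20×3=60
  latency cost 427, fixed 333 → total 760.
Compare {H2}: latency cost 650 + fixed 221 = 871.
Compare {H2, H5}: latency cost 409 + fixed 554 = 963.
Compare {H4, H5}: latency cost 427 + fixed 599 = 1026.
All other subsets cost ≥ 871. Minimum total cost: 760.

760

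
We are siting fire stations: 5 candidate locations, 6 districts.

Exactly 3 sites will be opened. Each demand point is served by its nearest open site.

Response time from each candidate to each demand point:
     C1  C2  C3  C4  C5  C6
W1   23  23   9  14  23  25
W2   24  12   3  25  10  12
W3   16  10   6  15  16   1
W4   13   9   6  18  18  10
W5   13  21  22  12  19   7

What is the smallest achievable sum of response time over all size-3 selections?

49

Open {W2, W3, W5}.
  C1→W5 13, C2→W3 10, C3→W2 3, C4→W5 12, C5→W2 10, C6→W3 1  ⇒ total 49.
Compare {W2, W3, W4}: total 51.
Compare {W1, W2, W3}: total 54.
No size-3 selection does better; minimum is 49.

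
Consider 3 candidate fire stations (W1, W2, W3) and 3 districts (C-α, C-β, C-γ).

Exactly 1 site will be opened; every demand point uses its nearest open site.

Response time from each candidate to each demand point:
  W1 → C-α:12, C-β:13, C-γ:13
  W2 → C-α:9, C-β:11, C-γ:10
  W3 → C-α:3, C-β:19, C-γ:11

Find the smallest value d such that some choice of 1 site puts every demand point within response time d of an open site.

11

Open {W2}.
  Farthest demand point is C-β at response time 11 (to W2); all others are ≤ 11.
With {W1} the worst case is 13.
With {W3} the worst case is 19.
No size-1 selection achieves below 11.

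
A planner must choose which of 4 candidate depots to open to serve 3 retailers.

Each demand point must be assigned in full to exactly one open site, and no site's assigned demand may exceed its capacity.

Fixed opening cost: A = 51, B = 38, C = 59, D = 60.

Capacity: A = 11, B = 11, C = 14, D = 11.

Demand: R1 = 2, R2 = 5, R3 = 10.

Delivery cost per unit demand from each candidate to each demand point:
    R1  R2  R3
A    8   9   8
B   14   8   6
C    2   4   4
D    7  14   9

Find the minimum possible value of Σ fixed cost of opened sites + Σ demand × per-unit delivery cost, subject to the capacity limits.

181

Open {B, C}; cheapest assignment that respects the capacities:
  B (cap 11, load 5): R2 — cost 5×8 = 40
  C (cap 14, load 12): R1, R3 — cost 2×2 + 10×4 = 44
  Shipping 84, fixed 97 → total 181.
  Any other capacity-feasible assignment to {B, C} ships for at least 84.
Compare {A, C}: its best feasible assignment gives total 199.
Compare {A, B}: its best feasible assignment gives total 210.
Every other set of open sites that can feasibly serve all demand totals ≥ 199 even under its best assignment. Minimum: 181.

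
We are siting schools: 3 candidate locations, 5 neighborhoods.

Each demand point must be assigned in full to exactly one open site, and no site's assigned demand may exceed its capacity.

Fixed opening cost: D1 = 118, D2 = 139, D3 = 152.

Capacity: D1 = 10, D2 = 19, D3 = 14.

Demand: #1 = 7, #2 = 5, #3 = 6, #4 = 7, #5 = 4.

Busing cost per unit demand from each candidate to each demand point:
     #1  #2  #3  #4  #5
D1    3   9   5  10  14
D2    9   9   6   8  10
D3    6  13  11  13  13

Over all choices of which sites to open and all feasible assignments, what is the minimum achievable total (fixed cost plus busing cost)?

507

Open {D1, D2}; cheapest assignment that respects the capacities:
  D1 (cap 10, load 10): #3, #5 — cost 6×5 + 4×14 = 86
  D2 (cap 19, load 19): #1, #2, #4 — cost 7×9 + 5×9 + 7×8 = 164
  Shipping 250, fixed 257 → total 507.
  Any other capacity-feasible assignment to {D1, D2} ships for at least 250.
Compare {D2, D3}: its best feasible assignment gives total 522.
Compare {D1, D2, D3}: its best feasible assignment gives total 619.
Every other set of open sites that can feasibly serve all demand totals ≥ 522 even under its best assignment. Minimum: 507.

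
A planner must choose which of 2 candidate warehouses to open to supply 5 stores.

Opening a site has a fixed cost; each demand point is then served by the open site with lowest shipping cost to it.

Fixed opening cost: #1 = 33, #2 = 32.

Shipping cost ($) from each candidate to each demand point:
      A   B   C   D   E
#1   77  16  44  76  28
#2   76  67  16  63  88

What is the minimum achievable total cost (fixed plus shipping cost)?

Open {#1, #2}: assign each demand point to its cheapest open site.
  A→#2 76, B→#1 16, C→#2 16, D→#2 63, E→#1 28
  shipping cost 199, fixed 65 → total 264.
Compare {#1}: shipping cost 241 + fixed 33 = 274.
Compare {#2}: shipping cost 310 + fixed 32 = 342.

264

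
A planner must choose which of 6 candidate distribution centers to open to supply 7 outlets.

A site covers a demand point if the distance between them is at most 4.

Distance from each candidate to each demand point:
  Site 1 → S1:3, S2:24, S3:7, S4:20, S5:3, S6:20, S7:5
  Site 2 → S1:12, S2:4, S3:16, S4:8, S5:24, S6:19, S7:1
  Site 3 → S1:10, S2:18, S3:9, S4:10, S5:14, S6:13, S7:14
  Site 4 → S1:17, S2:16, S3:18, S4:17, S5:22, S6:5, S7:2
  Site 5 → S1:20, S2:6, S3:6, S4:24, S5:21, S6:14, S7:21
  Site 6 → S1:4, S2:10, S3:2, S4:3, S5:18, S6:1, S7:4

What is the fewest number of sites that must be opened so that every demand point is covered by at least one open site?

Coverage sets (demand points within 4 of each site):
  Site 1: {S1, S5}
  Site 2: {S2, S7}
  Site 3: {}
  Site 4: {S7}
  Site 5: {}
  Site 6: {S1, S3, S4, S6, S7}
No 2 sites suffice: every size-2 union leaves at least one demand point uncovered.
But {Site 1, Site 2, Site 6} covers everything, so the minimum is 3.

3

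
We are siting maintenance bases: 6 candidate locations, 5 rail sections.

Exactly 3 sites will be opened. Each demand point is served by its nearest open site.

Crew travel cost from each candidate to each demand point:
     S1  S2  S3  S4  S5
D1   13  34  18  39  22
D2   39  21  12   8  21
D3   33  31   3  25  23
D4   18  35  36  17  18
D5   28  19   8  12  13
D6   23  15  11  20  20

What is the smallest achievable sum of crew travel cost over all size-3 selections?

Open {D1, D3, D5}.
  S1→D1 13, S2→D5 19, S3→D3 3, S4→D5 12, S5→D5 13  ⇒ total 60.
Compare {D1, D2, D5}: total 61.
Compare {D1, D5, D6}: total 61.
No size-3 selection does better; minimum is 60.

60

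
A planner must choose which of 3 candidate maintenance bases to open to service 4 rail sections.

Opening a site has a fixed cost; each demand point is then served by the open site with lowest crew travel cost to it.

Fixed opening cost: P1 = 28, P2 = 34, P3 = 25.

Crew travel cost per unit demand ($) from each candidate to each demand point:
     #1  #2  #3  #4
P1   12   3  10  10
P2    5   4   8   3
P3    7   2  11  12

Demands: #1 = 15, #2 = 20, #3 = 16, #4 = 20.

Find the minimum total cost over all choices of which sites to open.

Open {P2, P3}: assign each demand point to its cheapest open site.
  #1→P2 15×5=75, #2→P3 20×2=40, #3→P2 16×8=128, #4→P2 20×3=60
  crew travel cost 303, fixed 59 → total 362.
Compare {P2}: crew travel cost 343 + fixed 34 = 377.
Compare {P1, P2}: crew travel cost 323 + fixed 62 = 385.
Compare {P1, P2, P3}: crew travel cost 303 + fixed 87 = 390.
All other subsets cost ≥ 377. Minimum total cost: 362.

362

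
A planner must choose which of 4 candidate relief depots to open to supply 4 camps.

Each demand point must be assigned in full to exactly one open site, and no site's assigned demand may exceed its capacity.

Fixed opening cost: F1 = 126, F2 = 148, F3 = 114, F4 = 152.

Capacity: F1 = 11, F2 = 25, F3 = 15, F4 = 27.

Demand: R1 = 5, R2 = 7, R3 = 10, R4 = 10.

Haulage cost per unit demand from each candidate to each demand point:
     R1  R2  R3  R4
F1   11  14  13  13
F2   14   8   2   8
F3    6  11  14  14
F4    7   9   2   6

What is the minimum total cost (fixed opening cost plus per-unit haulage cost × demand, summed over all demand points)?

439

Open {F3, F4}; cheapest assignment that respects the capacities:
  F3 (cap 15, load 5): R1 — cost 5×6 = 30
  F4 (cap 27, load 27): R2, R3, R4 — cost 7×9 + 10×2 + 10×6 = 143
  Shipping 173, fixed 266 → total 439.
  Any other capacity-feasible assignment to {F3, F4} ships for at least 173.
Compare {F2, F3}: its best feasible assignment gives total 469.
Compare {F2, F4}: its best feasible assignment gives total 471.
Every other set of open sites that can feasibly serve all demand totals ≥ 469 even under its best assignment. Minimum: 439.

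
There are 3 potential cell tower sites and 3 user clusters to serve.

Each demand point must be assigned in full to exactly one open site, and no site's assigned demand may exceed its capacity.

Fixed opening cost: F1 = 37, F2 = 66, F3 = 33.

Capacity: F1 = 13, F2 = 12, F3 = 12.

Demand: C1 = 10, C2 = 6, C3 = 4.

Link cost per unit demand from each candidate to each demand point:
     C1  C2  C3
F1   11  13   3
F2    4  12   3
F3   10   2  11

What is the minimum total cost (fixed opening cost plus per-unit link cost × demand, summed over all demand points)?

195

Open {F2, F3}; cheapest assignment that respects the capacities:
  F2 (cap 12, load 10): C1 — cost 10×4 = 40
  F3 (cap 12, load 10): C2, C3 — cost 6×2 + 4×11 = 56
  Shipping 96, fixed 99 → total 195.
  Any other capacity-feasible assignment to {F2, F3} ships for at least 96.
Compare {F1, F2, F3}: its best feasible assignment gives total 200.
Compare {F1, F2}: its best feasible assignment gives total 233.
Every other set of open sites that can feasibly serve all demand totals ≥ 200 even under its best assignment. Minimum: 195.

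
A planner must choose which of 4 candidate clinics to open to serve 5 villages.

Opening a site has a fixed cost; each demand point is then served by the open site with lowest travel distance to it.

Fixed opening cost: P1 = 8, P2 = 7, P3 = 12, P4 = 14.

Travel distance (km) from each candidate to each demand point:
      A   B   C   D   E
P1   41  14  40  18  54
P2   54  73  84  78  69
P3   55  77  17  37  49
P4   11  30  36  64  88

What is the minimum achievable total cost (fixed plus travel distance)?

143

Open {P1, P3, P4}: assign each demand point to its cheapest open site.
  A→P4 11, B→P1 14, C→P3 17, D→P1 18, E→P3 49
  travel distance 109, fixed 34 → total 143.
Compare {P1, P2, P3, P4}: travel distance 109 + fixed 41 = 150.
Compare {P1, P4}: travel distance 133 + fixed 22 = 155.
Compare {P1, P3}: travel distance 139 + fixed 20 = 159.
All other subsets cost ≥ 150. Minimum total cost: 143.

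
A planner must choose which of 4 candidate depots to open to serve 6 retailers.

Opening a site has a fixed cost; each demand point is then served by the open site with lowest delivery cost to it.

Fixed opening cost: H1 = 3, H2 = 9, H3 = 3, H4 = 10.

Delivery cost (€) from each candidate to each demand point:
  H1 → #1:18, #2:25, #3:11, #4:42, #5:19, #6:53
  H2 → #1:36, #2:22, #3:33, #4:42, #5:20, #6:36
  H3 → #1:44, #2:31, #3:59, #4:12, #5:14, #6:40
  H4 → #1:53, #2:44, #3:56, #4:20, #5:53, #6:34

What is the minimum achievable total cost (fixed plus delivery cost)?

126

Open {H1, H3}: assign each demand point to its cheapest open site.
  #1→H1 18, #2→H1 25, #3→H1 11, #4→H3 12, #5→H3 14, #6→H3 40
  delivery cost 120, fixed 6 → total 126.
Compare {H1, H2, H3}: delivery cost 113 + fixed 15 = 128.
Compare {H1, H3, H4}: delivery cost 114 + fixed 16 = 130.
Compare {H1, H2, H3, H4}: delivery cost 111 + fixed 25 = 136.
All other subsets cost ≥ 128. Minimum total cost: 126.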